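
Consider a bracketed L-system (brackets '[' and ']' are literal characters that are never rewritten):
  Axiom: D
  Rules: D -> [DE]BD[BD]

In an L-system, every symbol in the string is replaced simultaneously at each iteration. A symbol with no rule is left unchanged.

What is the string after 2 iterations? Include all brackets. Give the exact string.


Answer: [[DE]BD[BD]E]B[DE]BD[BD][B[DE]BD[BD]]

Derivation:
Step 0: D
Step 1: [DE]BD[BD]
Step 2: [[DE]BD[BD]E]B[DE]BD[BD][B[DE]BD[BD]]


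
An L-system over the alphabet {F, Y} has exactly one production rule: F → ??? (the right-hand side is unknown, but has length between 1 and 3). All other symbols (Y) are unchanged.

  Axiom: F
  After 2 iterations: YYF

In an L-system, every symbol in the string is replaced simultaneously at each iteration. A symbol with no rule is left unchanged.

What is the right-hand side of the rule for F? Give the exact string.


Trying F → YF:
  Step 0: F
  Step 1: YF
  Step 2: YYF
Matches the given result.

Answer: YF


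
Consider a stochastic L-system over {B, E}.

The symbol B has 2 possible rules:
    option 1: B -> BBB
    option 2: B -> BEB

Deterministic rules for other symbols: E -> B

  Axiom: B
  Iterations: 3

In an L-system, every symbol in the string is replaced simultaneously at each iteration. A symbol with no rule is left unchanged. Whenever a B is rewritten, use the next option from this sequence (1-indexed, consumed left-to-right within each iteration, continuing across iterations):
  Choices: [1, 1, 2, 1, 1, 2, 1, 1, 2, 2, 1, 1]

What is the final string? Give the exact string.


Answer: BBBBEBBBBBBBBBEBBEBBBBBBB

Derivation:
Step 0: B
Step 1: BBB  (used choices [1])
Step 2: BBBBEBBBB  (used choices [1, 2, 1])
Step 3: BBBBEBBBBBBBBBEBBEBBBBBBB  (used choices [1, 2, 1, 1, 2, 2, 1, 1])


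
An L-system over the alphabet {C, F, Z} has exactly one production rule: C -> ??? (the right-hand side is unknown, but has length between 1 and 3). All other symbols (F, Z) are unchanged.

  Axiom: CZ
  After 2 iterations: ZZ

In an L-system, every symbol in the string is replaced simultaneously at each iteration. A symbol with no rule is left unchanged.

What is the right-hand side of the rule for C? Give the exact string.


Trying C -> Z:
  Step 0: CZ
  Step 1: ZZ
  Step 2: ZZ
Matches the given result.

Answer: Z


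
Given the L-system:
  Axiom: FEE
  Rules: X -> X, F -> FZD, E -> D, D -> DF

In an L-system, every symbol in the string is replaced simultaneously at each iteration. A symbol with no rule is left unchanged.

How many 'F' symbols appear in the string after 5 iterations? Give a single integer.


Step 0: FEE  (1 'F')
Step 1: FZDDD  (1 'F')
Step 2: FZDZDFDFDF  (4 'F')
Step 3: FZDZDFZDFFZDDFFZDDFFZD  (8 'F')
Step 4: FZDZDFZDFFZDZDFFZDFZDZDFDFFZDFZDZDFDFFZDFZDZDF  (16 'F')
Step 5: FZDZDFZDFFZDZDFFZDFZDZDFZDFFZDFZDZDFFZDZDFZDFFZDDFFZDFZDZDFFZDZDFZDFFZDDFFZDFZDZDFFZDZDFZDFFZD  (32 'F')

Answer: 32


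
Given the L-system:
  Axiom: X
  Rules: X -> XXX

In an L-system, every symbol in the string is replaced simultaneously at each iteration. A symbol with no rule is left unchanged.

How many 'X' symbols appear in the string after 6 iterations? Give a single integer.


Step 0: X  (1 'X')
Step 1: XXX  (3 'X')
Step 2: XXXXXXXXX  (9 'X')
Step 3: XXXXXXXXXXXXXXXXXXXXXXXXXXX  (27 'X')
Step 4: XXXXXXXXXXXXXXXXXXXXXXXXXXXXXXXXXXXXXXXXXXXXXXXXXXXXXXXXXXXXXXXXXXXXXXXXXXXXXXXXX  (81 'X')
Step 5: XXXXXXXXXXXXXXXXXXXXXXXXXXXXXXXXXXXXXXXXXXXXXXXXXXXXXXXXXXXXXXXXXXXXXXXXXXXXXXXXXXXXXXXXXXXXXXXXXXXXXXXXXXXXXXXXXXXXXXXXXXXXXXXXXXXXXXXXXXXXXXXXXXXXXXXXXXXXXXXXXXXXXXXXXXXXXXXXXXXXXXXXXXXXXXXXXXXXXXXXXXXXXXXXXXXXXXXXXXXXXXXXXXXXXXXXXXXXXXXXXXX  (243 'X')
Step 6: XXXXXXXXXXXXXXXXXXXXXXXXXXXXXXXXXXXXXXXXXXXXXXXXXXXXXXXXXXXXXXXXXXXXXXXXXXXXXXXXXXXXXXXXXXXXXXXXXXXXXXXXXXXXXXXXXXXXXXXXXXXXXXXXXXXXXXXXXXXXXXXXXXXXXXXXXXXXXXXXXXXXXXXXXXXXXXXXXXXXXXXXXXXXXXXXXXXXXXXXXXXXXXXXXXXXXXXXXXXXXXXXXXXXXXXXXXXXXXXXXXXXXXXXXXXXXXXXXXXXXXXXXXXXXXXXXXXXXXXXXXXXXXXXXXXXXXXXXXXXXXXXXXXXXXXXXXXXXXXXXXXXXXXXXXXXXXXXXXXXXXXXXXXXXXXXXXXXXXXXXXXXXXXXXXXXXXXXXXXXXXXXXXXXXXXXXXXXXXXXXXXXXXXXXXXXXXXXXXXXXXXXXXXXXXXXXXXXXXXXXXXXXXXXXXXXXXXXXXXXXXXXXXXXXXXXXXXXXXXXXXXXXXXXXXXXXXXXXXXXXXXXXXXXXXXXXXXXXXXXXXXXXXXXXXXXXXXXXXXXXXXXXXXXXXXXXXXXXXXXXXXXXXXXXXXXXXXXXXXXXXXXXXXXXXXXXXXXXXXXXXXXXXXXXXXXXXXXXXXXXXXXXXXXXXXXXXXXXXXXXXXXXXXXXXXXXXXXXXXXXXXXXXXXXXXXXXXXXXXXXXXXXXXXXXXXXXXXXXXXXXXXXXXXXXXXXXXXXXXXXXXXXXXXX  (729 'X')

Answer: 729


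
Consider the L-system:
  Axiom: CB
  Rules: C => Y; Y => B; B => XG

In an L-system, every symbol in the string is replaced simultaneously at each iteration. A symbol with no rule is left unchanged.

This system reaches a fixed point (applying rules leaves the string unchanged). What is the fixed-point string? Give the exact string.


Answer: XGXG

Derivation:
Step 0: CB
Step 1: YXG
Step 2: BXG
Step 3: XGXG
Step 4: XGXG  (unchanged — fixed point at step 3)


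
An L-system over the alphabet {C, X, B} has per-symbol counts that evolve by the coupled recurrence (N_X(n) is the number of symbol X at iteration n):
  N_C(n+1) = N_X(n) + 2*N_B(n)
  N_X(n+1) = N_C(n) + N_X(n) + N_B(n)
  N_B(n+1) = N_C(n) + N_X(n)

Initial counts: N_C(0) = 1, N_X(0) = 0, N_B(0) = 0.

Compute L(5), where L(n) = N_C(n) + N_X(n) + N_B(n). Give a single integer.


Step 0: N_C=1, N_X=0, N_B=0, L=1
Step 1: N_C=0, N_X=1, N_B=1, L=2
Step 2: N_C=3, N_X=2, N_B=1, L=6
Step 3: N_C=4, N_X=6, N_B=5, L=15
Step 4: N_C=16, N_X=15, N_B=10, L=41
Step 5: N_C=35, N_X=41, N_B=31, L=107

Answer: 107


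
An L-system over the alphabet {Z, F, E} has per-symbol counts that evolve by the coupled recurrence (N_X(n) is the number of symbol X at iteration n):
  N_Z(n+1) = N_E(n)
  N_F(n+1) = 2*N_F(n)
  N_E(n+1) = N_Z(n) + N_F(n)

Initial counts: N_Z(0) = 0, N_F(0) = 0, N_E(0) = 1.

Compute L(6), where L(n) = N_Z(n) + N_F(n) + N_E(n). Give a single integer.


Answer: 1

Derivation:
Step 0: N_Z=0, N_F=0, N_E=1, L=1
Step 1: N_Z=1, N_F=0, N_E=0, L=1
Step 2: N_Z=0, N_F=0, N_E=1, L=1
Step 3: N_Z=1, N_F=0, N_E=0, L=1
Step 4: N_Z=0, N_F=0, N_E=1, L=1
Step 5: N_Z=1, N_F=0, N_E=0, L=1
Step 6: N_Z=0, N_F=0, N_E=1, L=1


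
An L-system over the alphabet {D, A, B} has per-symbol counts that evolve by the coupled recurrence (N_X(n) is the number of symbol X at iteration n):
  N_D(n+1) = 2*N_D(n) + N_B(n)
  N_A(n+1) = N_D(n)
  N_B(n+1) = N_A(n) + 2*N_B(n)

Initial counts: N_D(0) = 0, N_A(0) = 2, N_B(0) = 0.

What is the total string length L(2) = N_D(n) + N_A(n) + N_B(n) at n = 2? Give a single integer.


Answer: 6

Derivation:
Step 0: N_D=0, N_A=2, N_B=0, L=2
Step 1: N_D=0, N_A=0, N_B=2, L=2
Step 2: N_D=2, N_A=0, N_B=4, L=6


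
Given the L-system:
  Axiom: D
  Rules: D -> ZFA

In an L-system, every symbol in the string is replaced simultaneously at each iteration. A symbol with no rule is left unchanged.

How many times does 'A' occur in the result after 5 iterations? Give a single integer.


Answer: 1

Derivation:
Step 0: D  (0 'A')
Step 1: ZFA  (1 'A')
Step 2: ZFA  (1 'A')
Step 3: ZFA  (1 'A')
Step 4: ZFA  (1 'A')
Step 5: ZFA  (1 'A')


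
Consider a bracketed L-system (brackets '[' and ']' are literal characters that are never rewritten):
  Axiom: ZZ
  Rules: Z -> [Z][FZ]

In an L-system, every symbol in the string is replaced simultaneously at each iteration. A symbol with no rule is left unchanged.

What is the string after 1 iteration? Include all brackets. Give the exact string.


Step 0: ZZ
Step 1: [Z][FZ][Z][FZ]

Answer: [Z][FZ][Z][FZ]


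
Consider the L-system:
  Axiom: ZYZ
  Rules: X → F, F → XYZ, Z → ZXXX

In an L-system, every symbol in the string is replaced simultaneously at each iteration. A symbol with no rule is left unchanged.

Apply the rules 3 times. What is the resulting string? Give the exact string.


Step 0: ZYZ
Step 1: ZXXXYZXXX
Step 2: ZXXXFFFYZXXXFFF
Step 3: ZXXXFFFXYZXYZXYZYZXXXFFFXYZXYZXYZ

Answer: ZXXXFFFXYZXYZXYZYZXXXFFFXYZXYZXYZ


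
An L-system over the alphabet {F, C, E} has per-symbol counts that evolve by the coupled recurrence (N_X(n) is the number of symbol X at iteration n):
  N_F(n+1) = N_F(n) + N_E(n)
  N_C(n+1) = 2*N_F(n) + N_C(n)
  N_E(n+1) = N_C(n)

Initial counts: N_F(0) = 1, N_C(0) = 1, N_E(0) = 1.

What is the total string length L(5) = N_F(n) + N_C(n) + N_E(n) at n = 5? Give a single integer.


Answer: 102

Derivation:
Step 0: N_F=1, N_C=1, N_E=1, L=3
Step 1: N_F=2, N_C=3, N_E=1, L=6
Step 2: N_F=3, N_C=7, N_E=3, L=13
Step 3: N_F=6, N_C=13, N_E=7, L=26
Step 4: N_F=13, N_C=25, N_E=13, L=51
Step 5: N_F=26, N_C=51, N_E=25, L=102


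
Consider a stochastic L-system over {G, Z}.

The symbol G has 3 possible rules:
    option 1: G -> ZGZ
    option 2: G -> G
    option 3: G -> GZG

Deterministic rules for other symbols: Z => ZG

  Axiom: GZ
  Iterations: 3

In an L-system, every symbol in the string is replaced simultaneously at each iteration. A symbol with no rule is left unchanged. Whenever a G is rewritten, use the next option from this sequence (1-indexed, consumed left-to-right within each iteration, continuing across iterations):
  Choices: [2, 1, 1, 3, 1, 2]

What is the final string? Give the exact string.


Step 0: GZ
Step 1: GZG  (used choices [2])
Step 2: ZGZZGZGZ  (used choices [1, 1])
Step 3: ZGGZGZGZGZGZZGGZG  (used choices [3, 1, 2])

Answer: ZGGZGZGZGZGZZGGZG


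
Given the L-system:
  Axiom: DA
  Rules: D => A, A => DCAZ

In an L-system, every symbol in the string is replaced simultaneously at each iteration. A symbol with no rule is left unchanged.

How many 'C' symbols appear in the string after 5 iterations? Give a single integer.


Step 0: DA  (0 'C')
Step 1: ADCAZ  (1 'C')
Step 2: DCAZACDCAZZ  (3 'C')
Step 3: ACDCAZZDCAZCACDCAZZZ  (6 'C')
Step 4: DCAZCACDCAZZZACDCAZZCDCAZCACDCAZZZZ  (11 'C')
Step 5: ACDCAZZCDCAZCACDCAZZZZDCAZCACDCAZZZCACDCAZZCDCAZCACDCAZZZZZ  (19 'C')

Answer: 19


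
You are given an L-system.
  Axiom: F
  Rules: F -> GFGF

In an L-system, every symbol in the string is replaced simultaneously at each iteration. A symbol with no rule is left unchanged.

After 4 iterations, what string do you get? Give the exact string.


Step 0: F
Step 1: GFGF
Step 2: GGFGFGGFGF
Step 3: GGGFGFGGFGFGGGFGFGGFGF
Step 4: GGGGFGFGGFGFGGGFGFGGFGFGGGGFGFGGFGFGGGFGFGGFGF

Answer: GGGGFGFGGFGFGGGFGFGGFGFGGGGFGFGGFGFGGGFGFGGFGF


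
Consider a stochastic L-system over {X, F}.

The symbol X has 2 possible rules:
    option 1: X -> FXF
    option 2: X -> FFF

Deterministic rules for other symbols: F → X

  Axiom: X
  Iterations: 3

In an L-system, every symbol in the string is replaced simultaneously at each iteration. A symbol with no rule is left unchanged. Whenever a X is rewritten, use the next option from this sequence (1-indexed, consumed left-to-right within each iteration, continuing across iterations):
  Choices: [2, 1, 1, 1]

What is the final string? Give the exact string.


Answer: FXFFXFFXF

Derivation:
Step 0: X
Step 1: FFF  (used choices [2])
Step 2: XXX  (used choices [])
Step 3: FXFFXFFXF  (used choices [1, 1, 1])


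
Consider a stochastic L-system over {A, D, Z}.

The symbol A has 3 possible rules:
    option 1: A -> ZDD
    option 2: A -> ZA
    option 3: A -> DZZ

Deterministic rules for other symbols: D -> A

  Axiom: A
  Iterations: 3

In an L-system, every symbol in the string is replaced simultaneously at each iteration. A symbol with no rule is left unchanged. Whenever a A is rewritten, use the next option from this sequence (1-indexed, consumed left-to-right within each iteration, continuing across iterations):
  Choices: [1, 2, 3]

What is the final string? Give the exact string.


Step 0: A
Step 1: ZDD  (used choices [1])
Step 2: ZAA  (used choices [])
Step 3: ZZADZZ  (used choices [2, 3])

Answer: ZZADZZ


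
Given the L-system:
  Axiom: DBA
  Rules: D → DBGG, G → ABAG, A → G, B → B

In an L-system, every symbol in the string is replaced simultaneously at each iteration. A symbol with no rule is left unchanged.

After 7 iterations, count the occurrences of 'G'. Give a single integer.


Step 0: DBA  (0 'G')
Step 1: DBGGBG  (3 'G')
Step 2: DBGGBABAGABAGBABAG  (5 'G')
Step 3: DBGGBABAGABAGBGBGABAGGBGABAGBGBGABAG  (13 'G')
Step 4: DBGGBABAGABAGBGBGABAGGBGABAGBABAGBABAGGBGABAGABAGBABAGGBGABAGBABAGBABAGGBGABAG  (25 'G')
Step 5: DBGGBABAGABAGBGBGABAGGBGABAGBABAGBABAGGBGABAGABAGBABAGGBGABAGBGBGABAGBGBGABAGABAGBABAGGBGABAGGBGABAGBGBGABAGABAGBABAGGBGABAGBGBGABAGBGBGABAGABAGBABAGGBGABAG  (53 'G')
Step 6: DBGGBABAGABAGBGBGABAGGBGABAGBABAGBABAGGBGABAGABAGBABAGGBGABAGBGBGABAGBGBGABAGABAGBABAGGBGABAGGBGABAGBGBGABAGABAGBABAGGBGABAGBABAGBABAGGBGABAGBABAGBABAGGBGABAGGBGABAGBGBGABAGABAGBABAGGBGABAGABAGBABAGGBGABAGBABAGBABAGGBGABAGGBGABAGBGBGABAGABAGBABAGGBGABAGBABAGBABAGGBGABAGBABAGBABAGGBGABAGGBGABAGBGBGABAGABAGBABAGGBGABAG  (105 'G')
Step 7: DBGGBABAGABAGBGBGABAGGBGABAGBABAGBABAGGBGABAGABAGBABAGGBGABAGBGBGABAGBGBGABAGABAGBABAGGBGABAGGBGABAGBGBGABAGABAGBABAGGBGABAGBABAGBABAGGBGABAGBABAGBABAGGBGABAGGBGABAGBGBGABAGABAGBABAGGBGABAGABAGBABAGGBGABAGBABAGBABAGGBGABAGGBGABAGBGBGABAGABAGBABAGGBGABAGBGBGABAGBGBGABAGABAGBABAGGBGABAGBGBGABAGBGBGABAGABAGBABAGGBGABAGABAGBABAGGBGABAGBABAGBABAGGBGABAGGBGABAGBGBGABAGABAGBABAGGBGABAGGBGABAGBGBGABAGABAGBABAGGBGABAGBGBGABAGBGBGABAGABAGBABAGGBGABAGABAGBABAGGBGABAGBABAGBABAGGBGABAGGBGABAGBGBGABAGABAGBABAGGBGABAGBGBGABAGBGBGABAGABAGBABAGGBGABAGBGBGABAGBGBGABAGABAGBABAGGBGABAGABAGBABAGGBGABAGBABAGBABAGGBGABAGGBGABAGBGBGABAGABAGBABAGGBGABAG  (213 'G')

Answer: 213


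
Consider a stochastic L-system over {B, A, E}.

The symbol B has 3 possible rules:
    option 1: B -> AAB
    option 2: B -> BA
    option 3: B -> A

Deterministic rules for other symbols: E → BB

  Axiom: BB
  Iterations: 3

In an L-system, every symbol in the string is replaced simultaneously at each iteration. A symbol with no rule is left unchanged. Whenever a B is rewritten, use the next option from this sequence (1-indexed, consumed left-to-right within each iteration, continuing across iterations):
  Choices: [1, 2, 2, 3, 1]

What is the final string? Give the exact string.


Answer: AAAABAAA

Derivation:
Step 0: BB
Step 1: AABBA  (used choices [1, 2])
Step 2: AABAAA  (used choices [2, 3])
Step 3: AAAABAAA  (used choices [1])


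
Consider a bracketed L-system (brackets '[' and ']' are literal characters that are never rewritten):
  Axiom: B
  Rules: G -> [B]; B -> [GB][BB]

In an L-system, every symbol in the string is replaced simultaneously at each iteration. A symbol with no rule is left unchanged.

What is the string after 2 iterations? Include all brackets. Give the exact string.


Answer: [[B][GB][BB]][[GB][BB][GB][BB]]

Derivation:
Step 0: B
Step 1: [GB][BB]
Step 2: [[B][GB][BB]][[GB][BB][GB][BB]]


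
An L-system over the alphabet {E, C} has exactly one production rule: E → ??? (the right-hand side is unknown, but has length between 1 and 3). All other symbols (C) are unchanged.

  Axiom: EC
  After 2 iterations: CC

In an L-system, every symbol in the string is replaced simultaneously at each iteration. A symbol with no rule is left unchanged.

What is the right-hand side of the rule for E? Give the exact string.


Trying E → C:
  Step 0: EC
  Step 1: CC
  Step 2: CC
Matches the given result.

Answer: C


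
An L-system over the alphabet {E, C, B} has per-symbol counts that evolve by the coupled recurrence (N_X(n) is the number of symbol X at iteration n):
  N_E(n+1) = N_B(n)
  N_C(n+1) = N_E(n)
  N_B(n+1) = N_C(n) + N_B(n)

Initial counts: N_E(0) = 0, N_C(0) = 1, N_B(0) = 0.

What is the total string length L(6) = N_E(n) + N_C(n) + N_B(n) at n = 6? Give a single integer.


Step 0: N_E=0, N_C=1, N_B=0, L=1
Step 1: N_E=0, N_C=0, N_B=1, L=1
Step 2: N_E=1, N_C=0, N_B=1, L=2
Step 3: N_E=1, N_C=1, N_B=1, L=3
Step 4: N_E=1, N_C=1, N_B=2, L=4
Step 5: N_E=2, N_C=1, N_B=3, L=6
Step 6: N_E=3, N_C=2, N_B=4, L=9

Answer: 9


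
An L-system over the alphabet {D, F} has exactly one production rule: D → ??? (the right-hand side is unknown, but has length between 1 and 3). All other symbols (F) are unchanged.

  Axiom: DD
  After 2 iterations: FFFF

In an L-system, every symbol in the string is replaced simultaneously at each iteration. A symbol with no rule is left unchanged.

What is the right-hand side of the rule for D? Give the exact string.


Trying D → FF:
  Step 0: DD
  Step 1: FFFF
  Step 2: FFFF
Matches the given result.

Answer: FF


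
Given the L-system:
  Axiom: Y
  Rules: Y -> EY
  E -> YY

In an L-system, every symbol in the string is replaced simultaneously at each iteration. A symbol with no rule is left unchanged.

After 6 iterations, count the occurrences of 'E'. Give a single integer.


Answer: 21

Derivation:
Step 0: Y  (0 'E')
Step 1: EY  (1 'E')
Step 2: YYEY  (1 'E')
Step 3: EYEYYYEY  (3 'E')
Step 4: YYEYYYEYEYEYYYEY  (5 'E')
Step 5: EYEYYYEYEYEYYYEYYYEYYYEYEYEYYYEY  (11 'E')
Step 6: YYEYYYEYEYEYYYEYYYEYYYEYEYEYYYEYEYEYYYEYEYEYYYEYYYEYYYEYEYEYYYEY  (21 'E')


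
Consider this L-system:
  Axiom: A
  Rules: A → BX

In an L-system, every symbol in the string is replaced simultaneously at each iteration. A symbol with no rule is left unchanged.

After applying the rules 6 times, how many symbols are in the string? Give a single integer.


Answer: 2

Derivation:
Step 0: length = 1
Step 1: length = 2
Step 2: length = 2
Step 3: length = 2
Step 4: length = 2
Step 5: length = 2
Step 6: length = 2


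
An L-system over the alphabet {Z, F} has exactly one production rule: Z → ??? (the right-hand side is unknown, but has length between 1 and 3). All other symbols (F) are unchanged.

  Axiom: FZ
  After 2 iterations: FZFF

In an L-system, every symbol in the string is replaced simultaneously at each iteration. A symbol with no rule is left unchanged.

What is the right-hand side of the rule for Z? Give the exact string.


Trying Z → ZF:
  Step 0: FZ
  Step 1: FZF
  Step 2: FZFF
Matches the given result.

Answer: ZF


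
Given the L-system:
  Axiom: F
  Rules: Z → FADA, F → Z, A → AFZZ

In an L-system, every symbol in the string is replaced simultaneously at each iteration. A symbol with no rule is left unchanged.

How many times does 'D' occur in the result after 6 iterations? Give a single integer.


Answer: 43

Derivation:
Step 0: F  (0 'D')
Step 1: Z  (0 'D')
Step 2: FADA  (1 'D')
Step 3: ZAFZZDAFZZ  (1 'D')
Step 4: FADAAFZZZFADAFADADAFZZZFADAFADA  (6 'D')
Step 5: ZAFZZDAFZZAFZZZFADAFADAFADAZAFZZDAFZZZAFZZDAFZZDAFZZZFADAFADAFADAZAFZZDAFZZZAFZZDAFZZ  (12 'D')
Step 6: FADAAFZZZFADAFADADAFZZZFADAFADAAFZZZFADAFADAFADAZAFZZDAFZZZAFZZDAFZZZAFZZDAFZZFADAAFZZZFADAFADADAFZZZFADAFADAFADAAFZZZFADAFADADAFZZZFADAFADADAFZZZFADAFADAFADAZAFZZDAFZZZAFZZDAFZZZAFZZDAFZZFADAAFZZZFADAFADADAFZZZFADAFADAFADAAFZZZFADAFADADAFZZZFADAFADA  (43 'D')


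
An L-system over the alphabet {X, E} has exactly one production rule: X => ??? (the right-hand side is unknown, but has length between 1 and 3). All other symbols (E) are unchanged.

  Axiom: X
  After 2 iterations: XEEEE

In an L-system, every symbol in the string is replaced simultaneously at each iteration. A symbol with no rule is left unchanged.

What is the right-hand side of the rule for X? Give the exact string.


Answer: XEE

Derivation:
Trying X => XEE:
  Step 0: X
  Step 1: XEE
  Step 2: XEEEE
Matches the given result.


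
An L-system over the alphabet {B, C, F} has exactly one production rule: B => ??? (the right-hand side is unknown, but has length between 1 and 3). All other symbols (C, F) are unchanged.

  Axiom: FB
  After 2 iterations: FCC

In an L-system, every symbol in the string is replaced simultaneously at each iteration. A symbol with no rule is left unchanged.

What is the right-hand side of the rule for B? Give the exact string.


Trying B => CC:
  Step 0: FB
  Step 1: FCC
  Step 2: FCC
Matches the given result.

Answer: CC


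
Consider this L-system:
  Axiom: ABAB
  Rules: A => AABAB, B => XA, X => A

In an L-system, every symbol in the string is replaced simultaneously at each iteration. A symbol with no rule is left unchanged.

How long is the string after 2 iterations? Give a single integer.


Answer: 50

Derivation:
Step 0: length = 4
Step 1: length = 14
Step 2: length = 50


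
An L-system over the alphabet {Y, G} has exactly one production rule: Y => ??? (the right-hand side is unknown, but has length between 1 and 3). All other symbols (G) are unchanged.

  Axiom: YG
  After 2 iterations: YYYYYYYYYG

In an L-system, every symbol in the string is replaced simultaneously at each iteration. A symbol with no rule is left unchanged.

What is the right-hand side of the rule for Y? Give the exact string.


Answer: YYY

Derivation:
Trying Y => YYY:
  Step 0: YG
  Step 1: YYYG
  Step 2: YYYYYYYYYG
Matches the given result.


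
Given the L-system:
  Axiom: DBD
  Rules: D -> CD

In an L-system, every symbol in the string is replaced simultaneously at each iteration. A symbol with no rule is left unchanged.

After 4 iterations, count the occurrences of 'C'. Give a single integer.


Step 0: DBD  (0 'C')
Step 1: CDBCD  (2 'C')
Step 2: CCDBCCD  (4 'C')
Step 3: CCCDBCCCD  (6 'C')
Step 4: CCCCDBCCCCD  (8 'C')

Answer: 8


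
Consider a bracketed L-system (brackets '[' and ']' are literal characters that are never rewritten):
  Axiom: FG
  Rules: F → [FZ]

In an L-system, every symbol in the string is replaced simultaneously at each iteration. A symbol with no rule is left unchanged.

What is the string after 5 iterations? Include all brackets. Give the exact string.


Answer: [[[[[FZ]Z]Z]Z]Z]G

Derivation:
Step 0: FG
Step 1: [FZ]G
Step 2: [[FZ]Z]G
Step 3: [[[FZ]Z]Z]G
Step 4: [[[[FZ]Z]Z]Z]G
Step 5: [[[[[FZ]Z]Z]Z]Z]G


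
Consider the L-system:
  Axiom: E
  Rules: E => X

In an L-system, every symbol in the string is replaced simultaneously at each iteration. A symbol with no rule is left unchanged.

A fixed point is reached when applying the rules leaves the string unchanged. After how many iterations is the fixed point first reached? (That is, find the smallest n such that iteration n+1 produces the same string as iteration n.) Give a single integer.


Answer: 1

Derivation:
Step 0: E
Step 1: X
Step 2: X  (unchanged — fixed point at step 1)


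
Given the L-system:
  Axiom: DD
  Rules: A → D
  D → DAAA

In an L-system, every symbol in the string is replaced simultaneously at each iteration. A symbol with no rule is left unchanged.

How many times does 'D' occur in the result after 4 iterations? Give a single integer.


Answer: 38

Derivation:
Step 0: DD  (2 'D')
Step 1: DAAADAAA  (2 'D')
Step 2: DAAADDDDAAADDD  (8 'D')
Step 3: DAAADDDDAAADAAADAAADAAADDDDAAADAAADAAA  (14 'D')
Step 4: DAAADDDDAAADAAADAAADAAADDDDAAADDDDAAADDDDAAADDDDAAADAAADAAADAAADDDDAAADDDDAAADDD  (38 'D')


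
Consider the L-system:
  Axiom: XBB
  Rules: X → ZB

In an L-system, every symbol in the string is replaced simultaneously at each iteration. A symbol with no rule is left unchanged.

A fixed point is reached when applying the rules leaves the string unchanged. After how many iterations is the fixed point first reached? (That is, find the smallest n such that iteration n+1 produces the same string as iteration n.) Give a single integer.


Answer: 1

Derivation:
Step 0: XBB
Step 1: ZBBB
Step 2: ZBBB  (unchanged — fixed point at step 1)


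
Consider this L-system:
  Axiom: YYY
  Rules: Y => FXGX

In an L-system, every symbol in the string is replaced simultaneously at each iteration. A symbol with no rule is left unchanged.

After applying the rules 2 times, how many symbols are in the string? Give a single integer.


Answer: 12

Derivation:
Step 0: length = 3
Step 1: length = 12
Step 2: length = 12


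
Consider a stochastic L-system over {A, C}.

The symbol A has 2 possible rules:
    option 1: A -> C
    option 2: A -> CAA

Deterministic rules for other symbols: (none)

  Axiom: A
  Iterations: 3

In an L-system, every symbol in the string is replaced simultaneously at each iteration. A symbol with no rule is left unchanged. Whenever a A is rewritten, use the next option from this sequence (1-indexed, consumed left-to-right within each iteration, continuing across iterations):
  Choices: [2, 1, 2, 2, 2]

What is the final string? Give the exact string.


Step 0: A
Step 1: CAA  (used choices [2])
Step 2: CCCAA  (used choices [1, 2])
Step 3: CCCCAACAA  (used choices [2, 2])

Answer: CCCCAACAA


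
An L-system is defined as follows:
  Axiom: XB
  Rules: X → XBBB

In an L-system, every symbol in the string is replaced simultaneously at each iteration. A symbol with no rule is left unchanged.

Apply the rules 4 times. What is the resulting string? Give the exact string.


Answer: XBBBBBBBBBBBBB

Derivation:
Step 0: XB
Step 1: XBBBB
Step 2: XBBBBBBB
Step 3: XBBBBBBBBBB
Step 4: XBBBBBBBBBBBBB


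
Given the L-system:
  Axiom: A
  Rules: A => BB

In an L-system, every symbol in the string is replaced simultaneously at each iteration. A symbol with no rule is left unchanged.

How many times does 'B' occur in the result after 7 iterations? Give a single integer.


Step 0: A  (0 'B')
Step 1: BB  (2 'B')
Step 2: BB  (2 'B')
Step 3: BB  (2 'B')
Step 4: BB  (2 'B')
Step 5: BB  (2 'B')
Step 6: BB  (2 'B')
Step 7: BB  (2 'B')

Answer: 2


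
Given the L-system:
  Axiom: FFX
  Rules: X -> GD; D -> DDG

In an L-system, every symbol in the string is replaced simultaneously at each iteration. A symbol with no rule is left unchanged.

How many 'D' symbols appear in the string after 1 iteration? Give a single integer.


Answer: 1

Derivation:
Step 0: FFX  (0 'D')
Step 1: FFGD  (1 'D')


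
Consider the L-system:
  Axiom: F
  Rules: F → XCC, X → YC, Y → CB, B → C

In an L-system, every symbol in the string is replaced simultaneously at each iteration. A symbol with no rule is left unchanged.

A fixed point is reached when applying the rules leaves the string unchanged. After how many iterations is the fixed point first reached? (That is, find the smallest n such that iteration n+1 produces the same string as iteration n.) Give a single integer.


Step 0: F
Step 1: XCC
Step 2: YCCC
Step 3: CBCCC
Step 4: CCCCC
Step 5: CCCCC  (unchanged — fixed point at step 4)

Answer: 4


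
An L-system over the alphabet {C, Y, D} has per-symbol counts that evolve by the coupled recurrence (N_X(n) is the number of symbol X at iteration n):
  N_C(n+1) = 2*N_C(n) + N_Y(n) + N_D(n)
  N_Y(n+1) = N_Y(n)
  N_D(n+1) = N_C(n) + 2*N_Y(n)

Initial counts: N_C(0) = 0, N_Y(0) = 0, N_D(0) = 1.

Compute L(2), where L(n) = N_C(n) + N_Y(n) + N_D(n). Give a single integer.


Step 0: N_C=0, N_Y=0, N_D=1, L=1
Step 1: N_C=1, N_Y=0, N_D=0, L=1
Step 2: N_C=2, N_Y=0, N_D=1, L=3

Answer: 3


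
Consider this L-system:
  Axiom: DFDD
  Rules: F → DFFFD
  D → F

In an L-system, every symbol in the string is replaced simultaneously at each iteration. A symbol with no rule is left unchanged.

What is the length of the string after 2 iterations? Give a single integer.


Answer: 32

Derivation:
Step 0: length = 4
Step 1: length = 8
Step 2: length = 32


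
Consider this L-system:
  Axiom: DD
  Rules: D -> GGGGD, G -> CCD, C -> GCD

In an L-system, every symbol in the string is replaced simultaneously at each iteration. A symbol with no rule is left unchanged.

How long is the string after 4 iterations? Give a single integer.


Answer: 434

Derivation:
Step 0: length = 2
Step 1: length = 10
Step 2: length = 34
Step 3: length = 122
Step 4: length = 434


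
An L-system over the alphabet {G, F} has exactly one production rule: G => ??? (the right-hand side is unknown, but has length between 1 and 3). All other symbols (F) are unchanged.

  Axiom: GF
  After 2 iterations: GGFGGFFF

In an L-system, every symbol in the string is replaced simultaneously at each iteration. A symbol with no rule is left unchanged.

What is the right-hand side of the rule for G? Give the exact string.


Answer: GGF

Derivation:
Trying G => GGF:
  Step 0: GF
  Step 1: GGFF
  Step 2: GGFGGFFF
Matches the given result.


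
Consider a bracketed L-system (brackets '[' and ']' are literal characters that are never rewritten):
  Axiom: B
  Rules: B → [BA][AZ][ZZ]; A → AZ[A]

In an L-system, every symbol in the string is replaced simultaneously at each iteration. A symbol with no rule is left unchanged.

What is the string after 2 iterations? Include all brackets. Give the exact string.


Step 0: B
Step 1: [BA][AZ][ZZ]
Step 2: [[BA][AZ][ZZ]AZ[A]][AZ[A]Z][ZZ]

Answer: [[BA][AZ][ZZ]AZ[A]][AZ[A]Z][ZZ]


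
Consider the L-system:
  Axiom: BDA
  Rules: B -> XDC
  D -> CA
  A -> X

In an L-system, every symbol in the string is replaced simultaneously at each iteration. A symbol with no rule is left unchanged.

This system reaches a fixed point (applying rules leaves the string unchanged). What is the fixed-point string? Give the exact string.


Step 0: BDA
Step 1: XDCCAX
Step 2: XCACCXX
Step 3: XCXCCXX
Step 4: XCXCCXX  (unchanged — fixed point at step 3)

Answer: XCXCCXX


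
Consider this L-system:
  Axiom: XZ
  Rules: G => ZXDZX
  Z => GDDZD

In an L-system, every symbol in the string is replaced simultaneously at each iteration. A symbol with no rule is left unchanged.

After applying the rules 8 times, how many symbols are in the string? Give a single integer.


Step 0: length = 2
Step 1: length = 6
Step 2: length = 14
Step 3: length = 30
Step 4: length = 62
Step 5: length = 126
Step 6: length = 254
Step 7: length = 510
Step 8: length = 1022

Answer: 1022


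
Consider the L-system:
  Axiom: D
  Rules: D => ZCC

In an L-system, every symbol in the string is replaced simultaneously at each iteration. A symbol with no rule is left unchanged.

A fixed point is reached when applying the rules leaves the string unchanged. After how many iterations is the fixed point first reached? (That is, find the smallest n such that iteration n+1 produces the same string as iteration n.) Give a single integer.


Answer: 1

Derivation:
Step 0: D
Step 1: ZCC
Step 2: ZCC  (unchanged — fixed point at step 1)


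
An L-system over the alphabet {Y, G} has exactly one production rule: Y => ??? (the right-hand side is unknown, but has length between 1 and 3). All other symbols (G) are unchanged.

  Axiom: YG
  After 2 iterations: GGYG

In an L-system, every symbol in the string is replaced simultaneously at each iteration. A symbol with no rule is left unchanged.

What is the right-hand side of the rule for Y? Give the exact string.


Trying Y => GY:
  Step 0: YG
  Step 1: GYG
  Step 2: GGYG
Matches the given result.

Answer: GY


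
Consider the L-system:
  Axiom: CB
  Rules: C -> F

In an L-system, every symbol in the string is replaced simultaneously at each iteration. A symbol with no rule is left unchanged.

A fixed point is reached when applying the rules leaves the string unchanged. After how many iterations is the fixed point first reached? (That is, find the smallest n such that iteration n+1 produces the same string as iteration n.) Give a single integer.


Step 0: CB
Step 1: FB
Step 2: FB  (unchanged — fixed point at step 1)

Answer: 1


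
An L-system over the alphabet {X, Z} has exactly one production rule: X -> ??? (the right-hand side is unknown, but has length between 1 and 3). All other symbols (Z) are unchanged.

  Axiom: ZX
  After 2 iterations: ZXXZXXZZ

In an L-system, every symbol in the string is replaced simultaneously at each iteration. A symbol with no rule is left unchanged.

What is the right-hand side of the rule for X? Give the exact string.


Trying X -> XXZ:
  Step 0: ZX
  Step 1: ZXXZ
  Step 2: ZXXZXXZZ
Matches the given result.

Answer: XXZ


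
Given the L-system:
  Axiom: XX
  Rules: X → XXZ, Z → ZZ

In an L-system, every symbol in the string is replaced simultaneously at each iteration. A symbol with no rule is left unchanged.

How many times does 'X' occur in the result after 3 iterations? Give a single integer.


Step 0: XX  (2 'X')
Step 1: XXZXXZ  (4 'X')
Step 2: XXZXXZZZXXZXXZZZ  (8 'X')
Step 3: XXZXXZZZXXZXXZZZZZZZXXZXXZZZXXZXXZZZZZZZ  (16 'X')

Answer: 16


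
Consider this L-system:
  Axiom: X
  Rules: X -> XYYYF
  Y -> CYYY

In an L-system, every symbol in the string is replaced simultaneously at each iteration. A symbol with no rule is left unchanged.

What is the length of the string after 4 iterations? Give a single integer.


Answer: 179

Derivation:
Step 0: length = 1
Step 1: length = 5
Step 2: length = 18
Step 3: length = 58
Step 4: length = 179


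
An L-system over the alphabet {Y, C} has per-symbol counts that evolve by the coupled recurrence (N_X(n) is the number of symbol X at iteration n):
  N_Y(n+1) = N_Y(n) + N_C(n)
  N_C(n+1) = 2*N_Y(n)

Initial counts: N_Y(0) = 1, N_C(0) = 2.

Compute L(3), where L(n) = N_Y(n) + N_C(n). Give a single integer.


Answer: 21

Derivation:
Step 0: N_Y=1, N_C=2, L=3
Step 1: N_Y=3, N_C=2, L=5
Step 2: N_Y=5, N_C=6, L=11
Step 3: N_Y=11, N_C=10, L=21


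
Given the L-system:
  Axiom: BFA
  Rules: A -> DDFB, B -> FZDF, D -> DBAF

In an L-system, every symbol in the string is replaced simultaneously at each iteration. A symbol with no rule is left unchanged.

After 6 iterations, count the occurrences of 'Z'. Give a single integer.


Answer: 70

Derivation:
Step 0: BFA  (0 'Z')
Step 1: FZDFFDDFB  (1 'Z')
Step 2: FZDBAFFFDBAFDBAFFFZDF  (2 'Z')
Step 3: FZDBAFFZDFDDFBFFFDBAFFZDFDDFBFDBAFFZDFDDFBFFFZDBAFF  (5 'Z')
Step 4: FZDBAFFZDFDDFBFFZDBAFFDBAFDBAFFFZDFFFFDBAFFZDFDDFBFFZDBAFFDBAFDBAFFFZDFFDBAFFZDFDDFBFFZDBAFFDBAFDBAFFFZDFFFFZDBAFFZDFDDFBFF  (12 'Z')
Step 5: FZDBAFFZDFDDFBFFZDBAFFDBAFDBAFFFZDFFFZDBAFFZDFDDFBFFDBAFFZDFDDFBFDBAFFZDFDDFBFFFZDBAFFFFFDBAFFZDFDDFBFFZDBAFFDBAFDBAFFFZDFFFZDBAFFZDFDDFBFFDBAFFZDFDDFBFDBAFFZDFDDFBFFFZDBAFFFDBAFFZDFDDFBFFZDBAFFDBAFDBAFFFZDFFFZDBAFFZDFDDFBFFDBAFFZDFDDFBFDBAFFZDFDDFBFFFZDBAFFFFFZDBAFFZDFDDFBFFZDBAFFDBAFDBAFFFZDFFF  (29 'Z')
Step 6: FZDBAFFZDFDDFBFFZDBAFFDBAFDBAFFFZDFFFZDBAFFZDFDDFBFFDBAFFZDFDDFBFDBAFFZDFDDFBFFFZDBAFFFFZDBAFFZDFDDFBFFZDBAFFDBAFDBAFFFZDFFFDBAFFZDFDDFBFFZDBAFFDBAFDBAFFFZDFFDBAFFZDFDDFBFFZDBAFFDBAFDBAFFFZDFFFFZDBAFFZDFDDFBFFFFFDBAFFZDFDDFBFFZDBAFFDBAFDBAFFFZDFFFZDBAFFZDFDDFBFFDBAFFZDFDDFBFDBAFFZDFDDFBFFFZDBAFFFFZDBAFFZDFDDFBFFZDBAFFDBAFDBAFFFZDFFFDBAFFZDFDDFBFFZDBAFFDBAFDBAFFFZDFFDBAFFZDFDDFBFFZDBAFFDBAFDBAFFFZDFFFFZDBAFFZDFDDFBFFFDBAFFZDFDDFBFFZDBAFFDBAFDBAFFFZDFFFZDBAFFZDFDDFBFFDBAFFZDFDDFBFDBAFFZDFDDFBFFFZDBAFFFFZDBAFFZDFDDFBFFZDBAFFDBAFDBAFFFZDFFFDBAFFZDFDDFBFFZDBAFFDBAFDBAFFFZDFFDBAFFZDFDDFBFFZDBAFFDBAFDBAFFFZDFFFFZDBAFFZDFDDFBFFFFFZDBAFFZDFDDFBFFZDBAFFDBAFDBAFFFZDFFFZDBAFFZDFDDFBFFDBAFFZDFDDFBFDBAFFZDFDDFBFFFZDBAFFFF  (70 'Z')


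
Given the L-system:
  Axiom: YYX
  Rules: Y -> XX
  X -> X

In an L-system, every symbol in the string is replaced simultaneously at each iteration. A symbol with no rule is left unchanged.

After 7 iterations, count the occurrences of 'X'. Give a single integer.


Answer: 5

Derivation:
Step 0: YYX  (1 'X')
Step 1: XXXXX  (5 'X')
Step 2: XXXXX  (5 'X')
Step 3: XXXXX  (5 'X')
Step 4: XXXXX  (5 'X')
Step 5: XXXXX  (5 'X')
Step 6: XXXXX  (5 'X')
Step 7: XXXXX  (5 'X')


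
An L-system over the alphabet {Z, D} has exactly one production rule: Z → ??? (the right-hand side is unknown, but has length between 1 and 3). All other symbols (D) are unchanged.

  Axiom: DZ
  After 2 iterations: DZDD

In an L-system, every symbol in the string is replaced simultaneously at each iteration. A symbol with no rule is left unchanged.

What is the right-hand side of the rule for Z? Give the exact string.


Answer: ZD

Derivation:
Trying Z → ZD:
  Step 0: DZ
  Step 1: DZD
  Step 2: DZDD
Matches the given result.


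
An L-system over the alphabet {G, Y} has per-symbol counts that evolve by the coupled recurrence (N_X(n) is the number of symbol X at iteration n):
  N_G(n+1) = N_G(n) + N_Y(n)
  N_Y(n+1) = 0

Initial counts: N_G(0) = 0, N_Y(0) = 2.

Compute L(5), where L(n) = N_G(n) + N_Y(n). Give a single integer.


Step 0: N_G=0, N_Y=2, L=2
Step 1: N_G=2, N_Y=0, L=2
Step 2: N_G=2, N_Y=0, L=2
Step 3: N_G=2, N_Y=0, L=2
Step 4: N_G=2, N_Y=0, L=2
Step 5: N_G=2, N_Y=0, L=2

Answer: 2


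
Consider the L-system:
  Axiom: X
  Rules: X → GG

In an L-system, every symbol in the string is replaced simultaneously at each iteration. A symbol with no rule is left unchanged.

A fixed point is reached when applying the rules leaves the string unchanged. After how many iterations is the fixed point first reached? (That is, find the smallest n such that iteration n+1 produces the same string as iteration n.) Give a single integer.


Step 0: X
Step 1: GG
Step 2: GG  (unchanged — fixed point at step 1)

Answer: 1


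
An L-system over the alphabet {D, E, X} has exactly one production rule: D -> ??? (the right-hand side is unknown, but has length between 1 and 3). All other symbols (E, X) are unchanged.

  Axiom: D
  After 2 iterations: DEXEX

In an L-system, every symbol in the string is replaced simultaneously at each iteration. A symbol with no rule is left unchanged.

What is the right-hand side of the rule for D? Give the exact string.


Answer: DEX

Derivation:
Trying D -> DEX:
  Step 0: D
  Step 1: DEX
  Step 2: DEXEX
Matches the given result.


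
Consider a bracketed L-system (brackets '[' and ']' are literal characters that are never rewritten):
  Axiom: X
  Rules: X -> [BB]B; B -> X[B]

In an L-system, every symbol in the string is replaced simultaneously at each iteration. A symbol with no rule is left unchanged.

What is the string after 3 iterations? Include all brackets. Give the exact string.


Answer: [[BB]B[X[B]][BB]B[X[B]]][BB]B[X[B]]

Derivation:
Step 0: X
Step 1: [BB]B
Step 2: [X[B]X[B]]X[B]
Step 3: [[BB]B[X[B]][BB]B[X[B]]][BB]B[X[B]]


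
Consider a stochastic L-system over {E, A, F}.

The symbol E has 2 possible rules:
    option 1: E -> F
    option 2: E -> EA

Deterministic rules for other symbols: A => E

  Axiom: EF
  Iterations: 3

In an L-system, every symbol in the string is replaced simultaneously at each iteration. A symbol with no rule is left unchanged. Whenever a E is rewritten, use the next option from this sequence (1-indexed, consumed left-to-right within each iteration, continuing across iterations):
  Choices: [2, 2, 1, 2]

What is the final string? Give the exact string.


Answer: FEEAF

Derivation:
Step 0: EF
Step 1: EAF  (used choices [2])
Step 2: EAEF  (used choices [2])
Step 3: FEEAF  (used choices [1, 2])


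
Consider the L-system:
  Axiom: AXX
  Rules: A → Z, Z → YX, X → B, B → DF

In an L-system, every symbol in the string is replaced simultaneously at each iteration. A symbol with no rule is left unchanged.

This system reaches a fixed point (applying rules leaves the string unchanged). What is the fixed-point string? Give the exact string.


Answer: YDFDFDF

Derivation:
Step 0: AXX
Step 1: ZBB
Step 2: YXDFDF
Step 3: YBDFDF
Step 4: YDFDFDF
Step 5: YDFDFDF  (unchanged — fixed point at step 4)


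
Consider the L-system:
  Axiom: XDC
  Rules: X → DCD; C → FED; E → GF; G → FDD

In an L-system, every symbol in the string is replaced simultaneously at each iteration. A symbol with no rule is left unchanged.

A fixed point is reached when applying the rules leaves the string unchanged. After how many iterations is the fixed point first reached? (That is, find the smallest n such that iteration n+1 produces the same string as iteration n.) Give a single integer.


Answer: 4

Derivation:
Step 0: XDC
Step 1: DCDDFED
Step 2: DFEDDDFGFD
Step 3: DFGFDDDFFDDFD
Step 4: DFFDDFDDDFFDDFD
Step 5: DFFDDFDDDFFDDFD  (unchanged — fixed point at step 4)


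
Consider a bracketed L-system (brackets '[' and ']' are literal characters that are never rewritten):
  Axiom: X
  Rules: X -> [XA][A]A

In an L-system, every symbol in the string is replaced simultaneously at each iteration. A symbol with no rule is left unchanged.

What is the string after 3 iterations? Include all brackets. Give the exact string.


Answer: [[[XA][A]AA][A]AA][A]A

Derivation:
Step 0: X
Step 1: [XA][A]A
Step 2: [[XA][A]AA][A]A
Step 3: [[[XA][A]AA][A]AA][A]A


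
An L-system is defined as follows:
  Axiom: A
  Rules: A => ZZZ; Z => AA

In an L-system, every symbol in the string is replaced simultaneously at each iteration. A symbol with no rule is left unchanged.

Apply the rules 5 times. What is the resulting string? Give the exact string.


Answer: ZZZZZZZZZZZZZZZZZZZZZZZZZZZZZZZZZZZZZZZZZZZZZZZZZZZZZZZZZZZZZZZZZZZZZZZZZZZZZZZZZZZZZZZZZZZZZZZZZZZZZZZZZZZZ

Derivation:
Step 0: A
Step 1: ZZZ
Step 2: AAAAAA
Step 3: ZZZZZZZZZZZZZZZZZZ
Step 4: AAAAAAAAAAAAAAAAAAAAAAAAAAAAAAAAAAAA
Step 5: ZZZZZZZZZZZZZZZZZZZZZZZZZZZZZZZZZZZZZZZZZZZZZZZZZZZZZZZZZZZZZZZZZZZZZZZZZZZZZZZZZZZZZZZZZZZZZZZZZZZZZZZZZZZZ
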